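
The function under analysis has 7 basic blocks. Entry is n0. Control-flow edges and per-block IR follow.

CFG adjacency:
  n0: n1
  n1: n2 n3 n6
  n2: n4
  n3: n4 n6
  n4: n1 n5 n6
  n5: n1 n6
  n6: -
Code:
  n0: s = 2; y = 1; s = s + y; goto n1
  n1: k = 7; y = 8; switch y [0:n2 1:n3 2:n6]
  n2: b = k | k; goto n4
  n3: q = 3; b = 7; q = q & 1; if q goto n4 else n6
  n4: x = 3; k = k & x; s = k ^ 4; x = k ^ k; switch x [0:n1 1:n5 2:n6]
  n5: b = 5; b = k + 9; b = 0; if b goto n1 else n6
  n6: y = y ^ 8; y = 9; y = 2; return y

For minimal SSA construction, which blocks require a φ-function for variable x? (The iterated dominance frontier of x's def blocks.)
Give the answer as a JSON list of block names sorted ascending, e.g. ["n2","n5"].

Answer: ["n1", "n6"]

Derivation:
idom tree: n1←n0 n2←n1 n3←n1 n4←n1 n5←n4 n6←n1
Dom at joins:
  n1: preds {n0,n4,n5}: {n0} ∩ {n0,n1,n4} ∩ {n0,n1,n4,n5} = {n0}; idom=n0
  n4: preds {n2,n3}: {n0,n1,n2} ∩ {n0,n1,n3} = {n0,n1}; idom=n1
  n6: preds {n1,n3,n4,n5}: {n0,n1} ∩ {n0,n1,n3} ∩ {n0,n1,n4} ∩ {n0,n1,n4,n5} = {n0,n1}; idom=n1

DF derivation:
  n1←n0: walk · to n0
  n1←n4: walk n4→n1 to n0
  n1←n5: walk n5→n4→n1 to n0
  n4←n2: walk n2 to n1
  n4←n3: walk n3 to n1
  n6←n1: walk · to n1
  n6←n3: walk n3 to n1
  n6←n4: walk n4 to n1
  n6←n5: walk n5→n4 to n1
  DF(n0)=∅
  DF(n1)={n1}
  DF(n2)={n4}
  DF(n3)={n4,n6}
  DF(n4)={n1,n6}
  DF(n5)={n1,n6}
  DF(n6)=∅

φ for x: defs {n4}
  DF⁺ = {n1,n6}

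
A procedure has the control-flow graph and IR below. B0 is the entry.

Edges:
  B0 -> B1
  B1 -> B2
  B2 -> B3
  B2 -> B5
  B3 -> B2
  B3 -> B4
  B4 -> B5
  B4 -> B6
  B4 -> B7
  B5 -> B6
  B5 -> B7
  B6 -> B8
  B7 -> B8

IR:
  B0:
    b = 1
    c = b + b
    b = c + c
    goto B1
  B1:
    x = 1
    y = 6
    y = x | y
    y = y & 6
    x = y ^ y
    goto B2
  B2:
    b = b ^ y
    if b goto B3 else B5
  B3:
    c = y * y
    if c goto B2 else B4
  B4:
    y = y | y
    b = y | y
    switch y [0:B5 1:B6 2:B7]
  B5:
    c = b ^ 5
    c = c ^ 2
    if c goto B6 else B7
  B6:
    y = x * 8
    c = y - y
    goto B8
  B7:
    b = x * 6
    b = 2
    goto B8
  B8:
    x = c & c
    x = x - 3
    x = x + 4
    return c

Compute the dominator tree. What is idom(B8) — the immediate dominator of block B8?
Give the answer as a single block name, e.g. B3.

Answer: B2

Derivation:
idom tree: B1←B0 B2←B1 B3←B2 B4←B3 B5←B2 B6←B2 B7←B2 B8←B2
Dom at joins:
  B2: preds {B1,B3}: {B0,B1} ∩ {B0,B1,B2,B3} = {B0,B1}; idom=B1
  B5: preds {B2,B4}: {B0,B1,B2} ∩ {B0,B1,B2,B3,B4} = {B0,B1,B2}; idom=B2
  B6: preds {B4,B5}: {B0,B1,B2,B3,B4} ∩ {B0,B1,B2,B5} = {B0,B1,B2}; idom=B2
  B7: preds {B4,B5}: {B0,B1,B2,B3,B4} ∩ {B0,B1,B2,B5} = {B0,B1,B2}; idom=B2
  B8: preds {B6,B7}: {B0,B1,B2,B6} ∩ {B0,B1,B2,B7} = {B0,B1,B2}; idom=B2

idom(B8) = B2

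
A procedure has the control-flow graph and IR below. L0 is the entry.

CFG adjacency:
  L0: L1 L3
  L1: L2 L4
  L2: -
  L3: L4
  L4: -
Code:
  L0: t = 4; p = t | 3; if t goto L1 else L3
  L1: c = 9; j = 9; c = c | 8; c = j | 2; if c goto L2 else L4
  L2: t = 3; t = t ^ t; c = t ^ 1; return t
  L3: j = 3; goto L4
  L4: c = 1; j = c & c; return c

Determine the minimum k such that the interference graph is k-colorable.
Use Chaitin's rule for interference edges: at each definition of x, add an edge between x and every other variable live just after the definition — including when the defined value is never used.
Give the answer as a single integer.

Answer: 2

Derivation:
Block summaries:
  L0: {p,t} / ∅
  L1: {c,j} / ∅
  L2: {c,t} / ∅
  L3: {j} / ∅
  L4: {c,j} / ∅

Liveness:
  live L0: ∅→∅
  live L1: ∅→∅
  live L2: ∅→∅
  live L3: ∅→∅
  live L4: ∅→∅

Interference:
  c — {j,t}
  j — {c}
  p — {t}
  t — {c,p}

Chromatic number:
  clique {c,j} ⇒ need ≥ 2
  2-colouring: r0={c,p}  r1={j,t}
  χ = 2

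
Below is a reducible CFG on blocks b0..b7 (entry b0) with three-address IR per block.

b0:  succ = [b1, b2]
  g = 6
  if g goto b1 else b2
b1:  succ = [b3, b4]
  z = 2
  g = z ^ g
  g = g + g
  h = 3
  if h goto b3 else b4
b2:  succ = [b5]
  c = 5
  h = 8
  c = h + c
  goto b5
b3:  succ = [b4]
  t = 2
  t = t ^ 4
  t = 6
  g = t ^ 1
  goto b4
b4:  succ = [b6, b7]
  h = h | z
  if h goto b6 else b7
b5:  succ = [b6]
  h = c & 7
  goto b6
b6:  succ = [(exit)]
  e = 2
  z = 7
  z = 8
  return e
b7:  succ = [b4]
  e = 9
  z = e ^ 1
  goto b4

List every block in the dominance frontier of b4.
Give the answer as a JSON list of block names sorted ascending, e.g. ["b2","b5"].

idom tree: b1←b0 b2←b0 b3←b1 b4←b1 b5←b2 b6←b0 b7←b4
Dom∩ at merges:
  b4: preds {b1,b3,b7}: {b0,b1} ∩ {b0,b1,b3} ∩ {b0,b1,b4,b7} = {b0,b1}; idom=b1
  b6: preds {b4,b5}: {b0,b1,b4} ∩ {b0,b2,b5} = {b0}; idom=b0

Frontier:
  b4←b1: walk · to b1
  b4←b3: walk b3 to b1
  b4←b7: walk b7→b4 to b1
  b6←b4: walk b4→b1 to b0
  b6←b5: walk b5→b2 to b0
  b0 → ∅
  b1 → {b6}
  b2 → {b6}
  b3 → {b4}
  b4 → {b4,b6}
  b5 → {b6}
  b6 → ∅
  b7 → {b4}

DF(b4) = ["b4", "b6"]

Answer: ["b4", "b6"]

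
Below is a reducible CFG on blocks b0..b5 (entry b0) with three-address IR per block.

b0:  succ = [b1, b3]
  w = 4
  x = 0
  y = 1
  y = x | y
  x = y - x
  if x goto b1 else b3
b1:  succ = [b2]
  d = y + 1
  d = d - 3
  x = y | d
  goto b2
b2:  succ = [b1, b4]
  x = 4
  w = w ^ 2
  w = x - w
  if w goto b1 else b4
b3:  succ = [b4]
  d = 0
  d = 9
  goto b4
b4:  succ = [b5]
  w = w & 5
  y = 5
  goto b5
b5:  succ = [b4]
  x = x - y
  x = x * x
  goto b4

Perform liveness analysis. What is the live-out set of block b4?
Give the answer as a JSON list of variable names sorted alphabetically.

Answer: ["w", "x", "y"]

Derivation:
Per-block:
  b0: {w,x,y} / ∅
  b1: {d,x} / {y}
  b2: {w,x} / {w}
  b3: {d} / ∅
  b4: {w,y} / {w}
  b5: {x} / {x,y}

Liveness:
  b0 li=∅ lo={w,x,y}
  b1 li={w,y} lo={w,y}
  b2 li={w,y} lo={w,x,y}
  b3 li={w,x} lo={w,x}
  b4 li={w,x} lo={w,x,y}
  b5 li={w,x,y} lo={w,x}

live-out(b4) = ["w", "x", "y"]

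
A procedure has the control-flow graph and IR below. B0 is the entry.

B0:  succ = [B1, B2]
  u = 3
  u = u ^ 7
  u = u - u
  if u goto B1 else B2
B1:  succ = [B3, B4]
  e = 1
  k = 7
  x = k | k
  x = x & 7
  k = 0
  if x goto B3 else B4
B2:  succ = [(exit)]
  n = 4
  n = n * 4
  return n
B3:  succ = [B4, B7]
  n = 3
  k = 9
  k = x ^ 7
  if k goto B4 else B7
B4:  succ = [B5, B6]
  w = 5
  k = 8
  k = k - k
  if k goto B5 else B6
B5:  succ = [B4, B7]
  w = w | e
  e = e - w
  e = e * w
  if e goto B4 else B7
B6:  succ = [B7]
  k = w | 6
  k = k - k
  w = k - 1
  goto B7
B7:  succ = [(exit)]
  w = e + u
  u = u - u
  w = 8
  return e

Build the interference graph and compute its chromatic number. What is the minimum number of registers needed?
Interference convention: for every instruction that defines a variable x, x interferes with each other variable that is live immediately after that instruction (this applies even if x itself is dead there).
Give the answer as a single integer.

Answer: 4

Derivation:
Per-block:
  B0 def {u} use ∅
  B1 def {e,k,x} use ∅
  B2 def {n} use ∅
  B3 def {k,n} use {x}
  B4 def {k,w} use ∅
  B5 def {e,w} use {e,w}
  B6 def {k,w} use {w}
  B7 def {u,w} use {e,u}

Backward fixpoint:
  B0 li=∅ lo={u}
  B1 li={u} lo={e,u,x}
  B2 li=∅ lo=∅
  B3 li={e,u,x} lo={e,u}
  B4 li={e,u} lo={e,u,w}
  B5 li={e,u,w} lo={e,u}
  B6 li={e,u,w} lo={e,u}
  B7 li={e,u} lo=∅

Conflict graph:
  e↔{k,n,u,w,x}
  k↔{e,u,w,x}
  n↔{e,u,x}
  u↔{e,k,n,w,x}
  w↔{e,k,u}
  x↔{e,k,n,u}

Colouring:
  clique {e,k,u,w} ⇒ need ≥ 4
  4-colouring: c0={e}  c1={u}  c2={k,n}  c3={w,x}
  χ = 4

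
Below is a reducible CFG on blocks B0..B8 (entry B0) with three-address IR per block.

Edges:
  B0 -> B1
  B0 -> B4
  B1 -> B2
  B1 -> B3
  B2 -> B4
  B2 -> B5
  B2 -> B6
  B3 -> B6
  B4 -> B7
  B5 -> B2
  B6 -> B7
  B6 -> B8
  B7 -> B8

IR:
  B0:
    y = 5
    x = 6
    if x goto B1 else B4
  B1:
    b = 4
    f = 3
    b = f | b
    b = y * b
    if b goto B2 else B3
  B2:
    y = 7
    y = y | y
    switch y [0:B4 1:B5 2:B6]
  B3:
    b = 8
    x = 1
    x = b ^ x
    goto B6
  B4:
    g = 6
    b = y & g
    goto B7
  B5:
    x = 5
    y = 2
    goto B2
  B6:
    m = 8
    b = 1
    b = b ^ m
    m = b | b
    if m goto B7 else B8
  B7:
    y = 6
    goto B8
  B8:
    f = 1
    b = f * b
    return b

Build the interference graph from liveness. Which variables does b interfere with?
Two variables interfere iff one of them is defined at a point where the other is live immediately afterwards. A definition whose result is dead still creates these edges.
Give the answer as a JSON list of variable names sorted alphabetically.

def/use:
  B0: def={x,y} ue=∅
  B1: def={b,f} ue={y}
  B2: def={y} ue=∅
  B3: def={b,x} ue=∅
  B4: def={b,g} ue={y}
  B5: def={x,y} ue=∅
  B6: def={b,m} ue=∅
  B7: def={y} ue=∅
  B8: def={b,f} ue={b}

Backward fixpoint:
  B0: in=∅ out={y}
  B1: in={y} out=∅
  B2: in=∅ out={y}
  B3: in=∅ out=∅
  B4: in={y} out={b}
  B5: in=∅ out=∅
  B6: in=∅ out={b}
  B7: in={b} out={b}
  B8: in={b} out=∅

Conflict graph:
  b: {f,m,x,y}
  f: {b,y}
  g: {y}
  m: {b}
  x: {b,y}
  y: {b,f,g,x}

N(b) = ["f", "m", "x", "y"]

Answer: ["f", "m", "x", "y"]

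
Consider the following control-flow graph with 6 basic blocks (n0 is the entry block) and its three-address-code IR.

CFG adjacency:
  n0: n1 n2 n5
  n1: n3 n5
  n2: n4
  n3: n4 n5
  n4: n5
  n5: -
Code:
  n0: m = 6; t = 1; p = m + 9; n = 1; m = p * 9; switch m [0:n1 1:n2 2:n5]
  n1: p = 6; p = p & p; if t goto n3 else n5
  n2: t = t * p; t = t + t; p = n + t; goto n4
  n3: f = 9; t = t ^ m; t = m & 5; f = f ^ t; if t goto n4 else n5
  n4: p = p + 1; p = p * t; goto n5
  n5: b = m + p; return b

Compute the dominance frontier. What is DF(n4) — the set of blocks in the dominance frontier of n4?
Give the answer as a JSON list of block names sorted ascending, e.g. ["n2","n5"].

idom tree: n1←n0 n2←n0 n3←n1 n4←n0 n5←n0
Join-block Dom:
  n4: preds {n2,n3}: {n0,n2} ∩ {n0,n1,n3} = {n0}; idom=n0
  n5: preds {n0,n1,n3,n4}: {n0} ∩ {n0,n1} ∩ {n0,n1,n3} ∩ {n0,n4} = {n0}; idom=n0

DF derivation:
  join n4 pred n2: n2 stop@n0
  join n4 pred n3: n3→n1 stop@n0
  join n5 pred n0: · stop@n0
  join n5 pred n1: n1 stop@n0
  join n5 pred n3: n3→n1 stop@n0
  join n5 pred n4: n4 stop@n0
  n0 → ∅
  n1 → {n4,n5}
  n2 → {n4}
  n3 → {n4,n5}
  n4 → {n5}
  n5 → ∅

DF(n4) = ["n5"]

Answer: ["n5"]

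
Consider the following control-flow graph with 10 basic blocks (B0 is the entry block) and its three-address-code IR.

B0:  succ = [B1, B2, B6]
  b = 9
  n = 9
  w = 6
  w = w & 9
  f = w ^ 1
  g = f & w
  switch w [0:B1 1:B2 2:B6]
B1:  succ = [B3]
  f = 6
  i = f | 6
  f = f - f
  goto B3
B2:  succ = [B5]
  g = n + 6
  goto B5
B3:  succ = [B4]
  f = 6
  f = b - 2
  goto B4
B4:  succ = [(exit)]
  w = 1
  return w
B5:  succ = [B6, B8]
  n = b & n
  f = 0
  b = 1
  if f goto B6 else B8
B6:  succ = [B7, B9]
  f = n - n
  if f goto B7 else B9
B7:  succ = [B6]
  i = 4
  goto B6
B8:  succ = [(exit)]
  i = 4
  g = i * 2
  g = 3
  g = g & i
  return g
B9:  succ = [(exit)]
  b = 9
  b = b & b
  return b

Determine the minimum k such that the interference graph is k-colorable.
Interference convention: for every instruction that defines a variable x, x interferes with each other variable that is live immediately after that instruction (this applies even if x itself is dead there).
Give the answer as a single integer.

def/use:
  B0 def {b,f,g,n,w} use ∅
  B1 def {f,i} use ∅
  B2 def {g} use {n}
  B3 def {f} use {b}
  B4 def {w} use ∅
  B5 def {b,f,n} use {b,n}
  B6 def {f} use {n}
  B7 def {i} use ∅
  B8 def {g,i} use ∅
  B9 def {b} use ∅

Liveness:
  B0 li=∅ lo={b,n}
  B1 li={b} lo={b}
  B2 li={b,n} lo={b,n}
  B3 li={b} lo=∅
  B4 li=∅ lo=∅
  B5 li={b,n} lo={n}
  B6 li={n} lo={n}
  B7 li={n} lo={n}
  B8 li=∅ lo=∅
  B9 li=∅ lo=∅

Conflict graph:
  b — {f,g,i,n,w}
  f — {b,i,n,w}
  g — {b,i,n,w}
  i — {b,f,g,n}
  n — {b,f,g,i,w}
  w — {b,f,g,n}

Registers:
  lower bound: {b,f,i,n} mutually conflict ⇒ χ ≥ 4
  assign b→r0 f→r2 g→r2 i→r3 n→r1 w→r3 — no edge inside a register ⇒ χ ≤ 4
  χ = 4

Answer: 4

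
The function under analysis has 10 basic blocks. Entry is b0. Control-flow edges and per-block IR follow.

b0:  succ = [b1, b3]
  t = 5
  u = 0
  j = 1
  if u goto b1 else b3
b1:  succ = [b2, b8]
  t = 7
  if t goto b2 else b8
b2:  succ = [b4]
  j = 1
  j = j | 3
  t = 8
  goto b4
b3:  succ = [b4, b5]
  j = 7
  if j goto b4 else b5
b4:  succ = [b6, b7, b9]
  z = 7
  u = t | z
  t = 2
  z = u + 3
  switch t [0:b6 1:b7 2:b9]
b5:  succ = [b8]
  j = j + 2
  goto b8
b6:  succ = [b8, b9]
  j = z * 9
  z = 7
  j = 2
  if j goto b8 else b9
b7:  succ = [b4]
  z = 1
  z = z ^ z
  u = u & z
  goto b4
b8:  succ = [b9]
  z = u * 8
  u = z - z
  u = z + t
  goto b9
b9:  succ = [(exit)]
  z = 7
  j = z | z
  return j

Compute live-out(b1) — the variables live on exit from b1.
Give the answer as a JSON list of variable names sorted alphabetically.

Answer: ["t", "u"]

Working:
def/use:
  b0: {j,t,u} / ∅
  b1: {t} / ∅
  b2: {j,t} / ∅
  b3: {j} / ∅
  b4: {t,u,z} / {t}
  b5: {j} / {j}
  b6: {j,z} / {z}
  b7: {u,z} / {u}
  b8: {u,z} / {t,u}
  b9: {j,z} / ∅

Liveness:
  b0 li=∅ lo={t,u}
  b1 li={u} lo={t,u}
  b2 li=∅ lo={t}
  b3 li={t,u} lo={j,t,u}
  b4 li={t} lo={t,u,z}
  b5 li={j,t,u} lo={t,u}
  b6 li={t,u,z} lo={t,u}
  b7 li={t,u} lo={t}
  b8 li={t,u} lo=∅
  b9 li=∅ lo=∅

live-out(b1) = ["t", "u"]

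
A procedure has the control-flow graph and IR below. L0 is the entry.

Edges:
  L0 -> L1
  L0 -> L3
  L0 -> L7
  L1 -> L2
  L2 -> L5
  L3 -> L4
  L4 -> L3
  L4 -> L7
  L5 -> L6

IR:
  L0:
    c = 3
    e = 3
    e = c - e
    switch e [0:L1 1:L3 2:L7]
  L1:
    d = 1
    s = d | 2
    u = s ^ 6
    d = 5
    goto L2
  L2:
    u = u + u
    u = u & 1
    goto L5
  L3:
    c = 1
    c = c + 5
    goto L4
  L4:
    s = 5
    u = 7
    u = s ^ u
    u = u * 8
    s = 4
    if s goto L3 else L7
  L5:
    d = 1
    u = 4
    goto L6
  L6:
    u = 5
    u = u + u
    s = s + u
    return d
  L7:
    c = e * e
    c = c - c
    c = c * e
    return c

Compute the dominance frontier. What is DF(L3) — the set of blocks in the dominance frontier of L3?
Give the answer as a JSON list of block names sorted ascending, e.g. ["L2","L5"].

idom tree: L1←L0 L2←L1 L3←L0 L4←L3 L5←L2 L6←L5 L7←L0
Join-block Dom:
  L3: preds {L0,L4}: {L0} ∩ {L0,L3,L4} = {L0}; idom=L0
  L7: preds {L0,L4}: {L0} ∩ {L0,L3,L4} = {L0}; idom=L0

Frontier:
  join L3 pred L0: · stop@L0
  join L3 pred L4: L4→L3 stop@L0
  join L7 pred L0: · stop@L0
  join L7 pred L4: L4→L3 stop@L0
  L0 → ∅
  L1 → ∅
  L2 → ∅
  L3 → {L3,L7}
  L4 → {L3,L7}
  L5 → ∅
  L6 → ∅
  L7 → ∅

DF(L3) = ["L3", "L7"]

Answer: ["L3", "L7"]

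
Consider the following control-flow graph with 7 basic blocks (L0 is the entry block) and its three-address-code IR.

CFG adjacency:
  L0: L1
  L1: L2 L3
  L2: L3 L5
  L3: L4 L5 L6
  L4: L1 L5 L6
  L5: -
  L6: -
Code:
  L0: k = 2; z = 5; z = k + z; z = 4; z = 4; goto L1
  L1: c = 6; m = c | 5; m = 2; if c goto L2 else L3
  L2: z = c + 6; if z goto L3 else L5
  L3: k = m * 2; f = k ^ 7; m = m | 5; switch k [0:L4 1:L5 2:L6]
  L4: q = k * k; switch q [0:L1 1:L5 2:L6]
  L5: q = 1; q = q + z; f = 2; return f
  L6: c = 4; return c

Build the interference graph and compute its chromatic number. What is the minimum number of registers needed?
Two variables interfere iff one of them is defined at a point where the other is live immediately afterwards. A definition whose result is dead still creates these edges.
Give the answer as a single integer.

Answer: 4

Analysis:
def/use:
  L0: {k,z} / ∅
  L1: {c,m} / ∅
  L2: {z} / {c}
  L3: {f,k,m} / {m}
  L4: {q} / {k}
  L5: {f,q} / {z}
  L6: {c} / ∅

Backward fixpoint:
  L0 li=∅ lo={z}
  L1 li={z} lo={c,m,z}
  L2 li={c,m} lo={m,z}
  L3 li={m,z} lo={k,z}
  L4 li={k,z} lo={z}
  L5 li={z} lo=∅
  L6 li=∅ lo=∅

Interference:
  c↔{m,z}
  f↔{k,m,z}
  k↔{f,m,z}
  m↔{c,f,k,z}
  q↔{z}
  z↔{c,f,k,m,q}

Colouring:
  clique {f,k,m,z} ⇒ need ≥ 4
  assign c→R2 f→R2 k→R3 m→R1 q→R1 z→R0 — no edge inside a register ⇒ χ ≤ 4
  χ = 4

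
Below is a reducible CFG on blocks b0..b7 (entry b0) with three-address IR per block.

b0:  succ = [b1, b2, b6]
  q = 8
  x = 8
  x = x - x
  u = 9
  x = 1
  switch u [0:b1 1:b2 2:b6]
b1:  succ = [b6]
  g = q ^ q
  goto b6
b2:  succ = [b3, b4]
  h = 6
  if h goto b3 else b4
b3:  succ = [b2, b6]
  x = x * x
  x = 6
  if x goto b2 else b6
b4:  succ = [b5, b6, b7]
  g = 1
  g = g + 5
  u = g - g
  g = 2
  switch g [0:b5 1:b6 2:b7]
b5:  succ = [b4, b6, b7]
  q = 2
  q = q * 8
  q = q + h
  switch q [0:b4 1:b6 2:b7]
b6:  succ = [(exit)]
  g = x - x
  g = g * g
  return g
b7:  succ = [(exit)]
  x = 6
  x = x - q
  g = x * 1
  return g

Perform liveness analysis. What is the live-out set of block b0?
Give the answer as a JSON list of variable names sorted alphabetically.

Answer: ["q", "x"]

Working:
Per-block:
  b0: {q,u,x} / ∅
  b1: {g} / {q}
  b2: {h} / ∅
  b3: {x} / {x}
  b4: {g,u} / ∅
  b5: {q} / {h}
  b6: {g} / {x}
  b7: {g,x} / {q}

Liveness:
  b0: in=∅ out={q,x}
  b1: in={q,x} out={x}
  b2: in={q,x} out={h,q,x}
  b3: in={q,x} out={q,x}
  b4: in={h,q,x} out={h,q,x}
  b5: in={h,x} out={h,q,x}
  b6: in={x} out=∅
  b7: in={q} out=∅

live-out(b0) = ["q", "x"]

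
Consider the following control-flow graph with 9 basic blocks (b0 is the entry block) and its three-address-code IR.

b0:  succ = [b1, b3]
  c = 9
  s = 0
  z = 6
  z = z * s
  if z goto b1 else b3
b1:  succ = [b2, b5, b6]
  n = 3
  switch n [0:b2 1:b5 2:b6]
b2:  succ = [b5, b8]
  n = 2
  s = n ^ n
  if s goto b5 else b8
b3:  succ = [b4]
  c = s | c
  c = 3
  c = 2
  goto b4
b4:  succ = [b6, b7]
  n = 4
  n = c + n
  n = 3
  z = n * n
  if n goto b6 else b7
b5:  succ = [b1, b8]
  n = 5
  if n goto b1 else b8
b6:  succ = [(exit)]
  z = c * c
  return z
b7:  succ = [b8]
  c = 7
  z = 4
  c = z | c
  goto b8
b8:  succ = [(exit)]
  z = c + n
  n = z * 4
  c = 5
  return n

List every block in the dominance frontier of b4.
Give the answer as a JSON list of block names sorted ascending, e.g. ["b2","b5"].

idom tree: b1←b0 b2←b1 b3←b0 b4←b3 b5←b1 b6←b0 b7←b4 b8←b0
Dom∩ at merges:
  b1: preds {b0,b5}: {b0} ∩ {b0,b1,b5} = {b0}; idom=b0
  b5: preds {b1,b2}: {b0,b1} ∩ {b0,b1,b2} = {b0,b1}; idom=b1
  b6: preds {b1,b4}: {b0,b1} ∩ {b0,b3,b4} = {b0}; idom=b0
  b8: preds {b2,b5,b7}: {b0,b1,b2} ∩ {b0,b1,b5} ∩ {b0,b3,b4,b7} = {b0}; idom=b0

DF derivation:
  join b1 pred b0: · stop@b0
  join b1 pred b5: b5→b1 stop@b0
  join b5 pred b1: · stop@b1
  join b5 pred b2: b2 stop@b1
  join b6 pred b1: b1 stop@b0
  join b6 pred b4: b4→b3 stop@b0
  join b8 pred b2: b2→b1 stop@b0
  join b8 pred b5: b5→b1 stop@b0
  join b8 pred b7: b7→b4→b3 stop@b0
  b0 → ∅
  b1 → {b1,b6,b8}
  b2 → {b5,b8}
  b3 → {b6,b8}
  b4 → {b6,b8}
  b5 → {b1,b8}
  b6 → ∅
  b7 → {b8}
  b8 → ∅

DF(b4) = ["b6", "b8"]

Answer: ["b6", "b8"]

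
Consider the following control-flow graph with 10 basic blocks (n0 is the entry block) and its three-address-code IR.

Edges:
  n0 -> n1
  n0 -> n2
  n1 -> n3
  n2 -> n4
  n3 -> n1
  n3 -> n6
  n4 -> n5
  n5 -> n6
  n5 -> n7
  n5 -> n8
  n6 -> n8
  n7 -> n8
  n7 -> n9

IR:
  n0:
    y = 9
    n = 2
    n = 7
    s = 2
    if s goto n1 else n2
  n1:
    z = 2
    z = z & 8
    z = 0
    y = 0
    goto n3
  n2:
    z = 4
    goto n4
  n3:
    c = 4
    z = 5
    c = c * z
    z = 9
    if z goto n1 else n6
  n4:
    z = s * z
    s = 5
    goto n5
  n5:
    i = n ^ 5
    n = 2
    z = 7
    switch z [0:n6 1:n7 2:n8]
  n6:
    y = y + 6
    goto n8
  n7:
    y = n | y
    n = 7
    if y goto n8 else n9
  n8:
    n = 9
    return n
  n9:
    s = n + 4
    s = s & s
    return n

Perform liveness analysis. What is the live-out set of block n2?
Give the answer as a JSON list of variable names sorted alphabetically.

Per-block:
  n0: def={n,s,y} ue=∅
  n1: def={y,z} ue=∅
  n2: def={z} ue=∅
  n3: def={c,z} ue=∅
  n4: def={s,z} ue={s,z}
  n5: def={i,n,z} ue={n}
  n6: def={y} ue={y}
  n7: def={n,y} ue={n,y}
  n8: def={n} ue=∅
  n9: def={s} ue={n}

Backward fixpoint:
  n0: in=∅ out={n,s,y}
  n1: in=∅ out={y}
  n2: in={n,s,y} out={n,s,y,z}
  n3: in={y} out={y}
  n4: in={n,s,y,z} out={n,y}
  n5: in={n,y} out={n,y}
  n6: in={y} out=∅
  n7: in={n,y} out={n}
  n8: in=∅ out=∅
  n9: in={n} out=∅

live-out(n2) = ["n", "s", "y", "z"]

Answer: ["n", "s", "y", "z"]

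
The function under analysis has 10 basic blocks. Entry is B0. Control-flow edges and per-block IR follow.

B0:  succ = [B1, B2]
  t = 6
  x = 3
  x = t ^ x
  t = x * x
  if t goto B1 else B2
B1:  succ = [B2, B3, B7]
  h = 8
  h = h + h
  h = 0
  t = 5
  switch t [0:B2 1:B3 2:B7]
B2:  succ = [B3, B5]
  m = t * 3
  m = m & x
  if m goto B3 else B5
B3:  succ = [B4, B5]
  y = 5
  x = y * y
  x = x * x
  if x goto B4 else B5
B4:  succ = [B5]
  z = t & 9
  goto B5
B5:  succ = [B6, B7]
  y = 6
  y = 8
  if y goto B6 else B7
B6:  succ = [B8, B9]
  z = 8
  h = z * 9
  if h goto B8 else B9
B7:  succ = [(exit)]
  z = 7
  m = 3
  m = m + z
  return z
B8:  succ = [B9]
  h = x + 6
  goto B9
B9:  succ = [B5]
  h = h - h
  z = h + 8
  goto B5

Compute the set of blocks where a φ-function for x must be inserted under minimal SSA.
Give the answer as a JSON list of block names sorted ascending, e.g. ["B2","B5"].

Answer: ["B5", "B7"]

Analysis:
idom tree: B1←B0 B2←B0 B3←B0 B4←B3 B5←B0 B6←B5 B7←B0 B8←B6 B9←B6
Dom∩ at merges:
  B2: preds {B0,B1}: {B0} ∩ {B0,B1} = {B0}; idom=B0
  B3: preds {B1,B2}: {B0,B1} ∩ {B0,B2} = {B0}; idom=B0
  B5: preds {B2,B3,B4,B9}: {B0,B2} ∩ {B0,B3} ∩ {B0,B3,B4} ∩ {B0,B5,B6,B9} = {B0}; idom=B0
  B7: preds {B1,B5}: {B0,B1} ∩ {B0,B5} = {B0}; idom=B0
  B9: preds {B6,B8}: {B0,B5,B6} ∩ {B0,B5,B6,B8} = {B0,B5,B6}; idom=B6

Frontier:
  join B2 pred B0: · stop@B0
  join B2 pred B1: B1 stop@B0
  join B3 pred B1: B1 stop@B0
  join B3 pred B2: B2 stop@B0
  join B5 pred B2: B2 stop@B0
  join B5 pred B3: B3 stop@B0
  join B5 pred B4: B4→B3 stop@B0
  join B5 pred B9: B9→B6→B5 stop@B0
  join B7 pred B1: B1 stop@B0
  join B7 pred B5: B5 stop@B0
  join B9 pred B6: · stop@B6
  join B9 pred B8: B8 stop@B6
  B0: DF=∅
  B1: DF={B2,B3,B7}
  B2: DF={B3,B5}
  B3: DF={B5}
  B4: DF={B5}
  B5: DF={B5,B7}
  B6: DF={B5}
  B7: DF=∅
  B8: DF={B9}
  B9: DF={B5}

φ for x: defs {B0,B3}
  DF⁺ = {B5,B7}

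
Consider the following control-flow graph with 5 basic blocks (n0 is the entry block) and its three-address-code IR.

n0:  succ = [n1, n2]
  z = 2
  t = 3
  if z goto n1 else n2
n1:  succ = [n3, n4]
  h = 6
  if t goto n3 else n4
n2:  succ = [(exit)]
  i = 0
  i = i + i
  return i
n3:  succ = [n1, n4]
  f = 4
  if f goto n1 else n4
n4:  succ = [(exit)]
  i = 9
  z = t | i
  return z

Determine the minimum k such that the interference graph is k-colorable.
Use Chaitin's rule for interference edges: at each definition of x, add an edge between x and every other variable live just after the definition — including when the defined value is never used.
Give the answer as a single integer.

Per-block:
  n0: def={t,z} ue=∅
  n1: def={h} ue={t}
  n2: def={i} ue=∅
  n3: def={f} ue=∅
  n4: def={i,z} ue={t}

Liveness:
  n0 li=∅ lo={t}
  n1 li={t} lo={t}
  n2 li=∅ lo=∅
  n3 li={t} lo={t}
  n4 li={t} lo=∅

Interfere edges:
  f↔{t}
  h↔{t}
  i↔{t}
  t↔{f,h,i,z}
  z↔{t}

Colouring:
  clique {f,t} ⇒ need ≥ 2
  assign f→R1 h→R1 i→R1 t→R0 z→R1 — no edge inside a register ⇒ χ ≤ 2
  χ = 2

Answer: 2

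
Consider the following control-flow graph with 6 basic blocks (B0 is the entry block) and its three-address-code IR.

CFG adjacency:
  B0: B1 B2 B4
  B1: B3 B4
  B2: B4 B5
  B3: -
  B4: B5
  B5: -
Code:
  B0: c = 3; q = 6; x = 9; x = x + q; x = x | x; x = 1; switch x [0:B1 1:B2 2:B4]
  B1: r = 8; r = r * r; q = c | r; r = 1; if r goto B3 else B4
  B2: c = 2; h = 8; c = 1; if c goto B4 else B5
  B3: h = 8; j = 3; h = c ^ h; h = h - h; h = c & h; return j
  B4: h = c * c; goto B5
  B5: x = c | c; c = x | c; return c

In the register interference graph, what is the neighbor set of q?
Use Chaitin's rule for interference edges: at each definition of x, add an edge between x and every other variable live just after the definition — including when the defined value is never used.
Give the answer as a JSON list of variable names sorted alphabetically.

def/use:
  B0: {c,q,x} / ∅
  B1: {q,r} / {c}
  B2: {c,h} / ∅
  B3: {h,j} / {c}
  B4: {h} / {c}
  B5: {c,x} / {c}

Liveness:
  live B0: ∅→{c}
  live B1: {c}→{c}
  live B2: ∅→{c}
  live B3: {c}→∅
  live B4: {c}→{c}
  live B5: {c}→∅

Conflict graph:
  c: {h,j,q,r,x}
  h: {c,j}
  j: {c,h}
  q: {c,x}
  r: {c}
  x: {c,q}

N(q) = ["c", "x"]

Answer: ["c", "x"]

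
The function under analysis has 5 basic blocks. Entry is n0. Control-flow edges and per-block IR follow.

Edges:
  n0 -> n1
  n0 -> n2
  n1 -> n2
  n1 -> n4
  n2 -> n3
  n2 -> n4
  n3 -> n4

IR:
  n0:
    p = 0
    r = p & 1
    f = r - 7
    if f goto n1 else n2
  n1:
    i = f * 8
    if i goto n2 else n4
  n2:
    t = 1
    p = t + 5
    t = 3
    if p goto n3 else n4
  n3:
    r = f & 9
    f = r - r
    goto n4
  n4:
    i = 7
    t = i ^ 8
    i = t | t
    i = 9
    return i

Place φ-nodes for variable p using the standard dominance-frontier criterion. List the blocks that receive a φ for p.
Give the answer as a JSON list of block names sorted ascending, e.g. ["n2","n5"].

idom tree: n1←n0 n2←n0 n3←n2 n4←n0
Dom at joins:
  n2: preds {n0,n1}: {n0} ∩ {n0,n1} = {n0}; idom=n0
  n4: preds {n1,n2,n3}: {n0,n1} ∩ {n0,n2} ∩ {n0,n2,n3} = {n0}; idom=n0

DF walk-up:
  n2←n0: walk · to n0
  n2←n1: walk n1 to n0
  n4←n1: walk n1 to n0
  n4←n2: walk n2 to n0
  n4←n3: walk n3→n2 to n0
  n0: DF=∅
  n1: DF={n2,n4}
  n2: DF={n4}
  n3: DF={n4}
  n4: DF=∅

φ for p: defs {n0,n2}
  DF⁺ = {n4}

Answer: ["n4"]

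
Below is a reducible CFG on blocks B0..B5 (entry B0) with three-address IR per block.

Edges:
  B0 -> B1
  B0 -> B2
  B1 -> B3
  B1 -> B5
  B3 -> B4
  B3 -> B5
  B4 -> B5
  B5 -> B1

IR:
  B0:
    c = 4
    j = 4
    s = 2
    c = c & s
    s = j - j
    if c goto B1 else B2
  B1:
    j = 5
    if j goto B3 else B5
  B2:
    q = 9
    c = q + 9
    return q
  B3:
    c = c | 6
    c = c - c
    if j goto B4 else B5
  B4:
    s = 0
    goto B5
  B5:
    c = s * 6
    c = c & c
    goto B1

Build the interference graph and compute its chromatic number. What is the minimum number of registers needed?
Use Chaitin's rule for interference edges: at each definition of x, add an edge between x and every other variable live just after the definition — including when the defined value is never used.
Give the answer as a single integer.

Block summaries:
  B0 def {c,j,s} use ∅
  B1 def {j} use ∅
  B2 def {c,q} use ∅
  B3 def {c} use {c,j}
  B4 def {s} use ∅
  B5 def {c} use {s}

Live sets:
  B0: in=∅ out={c,s}
  B1: in={c,s} out={c,j,s}
  B2: in=∅ out=∅
  B3: in={c,j,s} out={s}
  B4: in=∅ out={s}
  B5: in={s} out={c,s}

Interfere edges:
  c: {j,q,s}
  j: {c,s}
  q: {c}
  s: {c,j}

Registers:
  clique {c,j,s} ⇒ need ≥ 3
  3-colouring: R0={c}  R1={j,q}  R2={s}
  χ = 3

Answer: 3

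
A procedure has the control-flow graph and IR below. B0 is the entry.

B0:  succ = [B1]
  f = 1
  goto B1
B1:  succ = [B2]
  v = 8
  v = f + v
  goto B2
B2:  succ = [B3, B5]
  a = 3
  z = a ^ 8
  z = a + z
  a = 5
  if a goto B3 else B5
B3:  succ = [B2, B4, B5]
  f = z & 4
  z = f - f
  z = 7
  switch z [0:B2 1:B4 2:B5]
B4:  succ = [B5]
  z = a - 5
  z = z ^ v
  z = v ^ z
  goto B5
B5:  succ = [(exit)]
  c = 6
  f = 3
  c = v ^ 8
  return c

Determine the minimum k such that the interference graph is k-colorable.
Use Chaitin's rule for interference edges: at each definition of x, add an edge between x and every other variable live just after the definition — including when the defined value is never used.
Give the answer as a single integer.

Answer: 3

Working:
Block summaries:
  B0: {f} / ∅
  B1: {v} / {f}
  B2: {a,z} / ∅
  B3: {f,z} / {z}
  B4: {z} / {a,v}
  B5: {c,f} / {v}

Liveness:
  live B0: ∅→{f}
  live B1: {f}→{v}
  live B2: {v}→{a,v,z}
  live B3: {a,v,z}→{a,v}
  live B4: {a,v}→{v}
  live B5: {v}→∅

Interference:
  a↔{f,v,z}
  c↔{v}
  f↔{a,v}
  v↔{a,c,f,z}
  z↔{a,v}

Chromatic number:
  {a,f,v} pairwise interfere (3-clique) ⇒ χ ≥ 3
  3-colouring: R0={v}  R1={a,c}  R2={f,z}
  χ = 3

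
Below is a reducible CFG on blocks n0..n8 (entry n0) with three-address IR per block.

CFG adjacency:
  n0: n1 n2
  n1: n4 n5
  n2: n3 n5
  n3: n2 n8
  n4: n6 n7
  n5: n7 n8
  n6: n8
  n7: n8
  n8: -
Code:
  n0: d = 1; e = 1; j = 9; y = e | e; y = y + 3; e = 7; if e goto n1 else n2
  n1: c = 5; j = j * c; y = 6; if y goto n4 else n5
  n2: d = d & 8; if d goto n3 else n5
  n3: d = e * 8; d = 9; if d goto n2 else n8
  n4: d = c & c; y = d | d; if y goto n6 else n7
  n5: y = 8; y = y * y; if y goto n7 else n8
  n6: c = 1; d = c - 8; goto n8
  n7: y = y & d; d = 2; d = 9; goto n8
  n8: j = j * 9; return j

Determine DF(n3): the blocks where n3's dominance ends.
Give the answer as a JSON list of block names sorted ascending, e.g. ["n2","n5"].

Answer: ["n2", "n8"]

Derivation:
idom tree: n1←n0 n2←n0 n3←n2 n4←n1 n5←n0 n6←n4 n7←n0 n8←n0
Join-block Dom:
  n2: preds {n0,n3}: {n0} ∩ {n0,n2,n3} = {n0}; idom=n0
  n5: preds {n1,n2}: {n0,n1} ∩ {n0,n2} = {n0}; idom=n0
  n7: preds {n4,n5}: {n0,n1,n4} ∩ {n0,n5} = {n0}; idom=n0
  n8: preds {n3,n5,n6,n7}: {n0,n2,n3} ∩ {n0,n5} ∩ {n0,n1,n4,n6} ∩ {n0,n7} = {n0}; idom=n0

DF derivation:
  n2←n0: walk · to n0
  n2←n3: walk n3→n2 to n0
  n5←n1: walk n1 to n0
  n5←n2: walk n2 to n0
  n7←n4: walk n4→n1 to n0
  n7←n5: walk n5 to n0
  n8←n3: walk n3→n2 to n0
  n8←n5: walk n5 to n0
  n8←n6: walk n6→n4→n1 to n0
  n8←n7: walk n7 to n0
  n0: DF=∅
  n1: DF={n5,n7,n8}
  n2: DF={n2,n5,n8}
  n3: DF={n2,n8}
  n4: DF={n7,n8}
  n5: DF={n7,n8}
  n6: DF={n8}
  n7: DF={n8}
  n8: DF=∅

DF(n3) = ["n2", "n8"]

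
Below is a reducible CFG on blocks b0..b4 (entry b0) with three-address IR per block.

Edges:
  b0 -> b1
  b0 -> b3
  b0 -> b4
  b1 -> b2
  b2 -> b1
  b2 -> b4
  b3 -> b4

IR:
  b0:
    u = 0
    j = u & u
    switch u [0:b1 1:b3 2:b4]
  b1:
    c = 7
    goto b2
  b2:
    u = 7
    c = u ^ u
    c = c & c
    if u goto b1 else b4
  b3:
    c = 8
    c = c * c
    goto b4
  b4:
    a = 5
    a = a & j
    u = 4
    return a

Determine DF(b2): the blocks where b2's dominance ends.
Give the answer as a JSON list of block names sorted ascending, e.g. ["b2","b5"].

idom tree: b1←b0 b2←b1 b3←b0 b4←b0
Join-block Dom:
  b1: preds {b0,b2}: {b0} ∩ {b0,b1,b2} = {b0}; idom=b0
  b4: preds {b0,b2,b3}: {b0} ∩ {b0,b1,b2} ∩ {b0,b3} = {b0}; idom=b0

DF derivation:
  join b1 pred b0: · stop@b0
  join b1 pred b2: b2→b1 stop@b0
  join b4 pred b0: · stop@b0
  join b4 pred b2: b2→b1 stop@b0
  join b4 pred b3: b3 stop@b0
  b0 → ∅
  b1 → {b1,b4}
  b2 → {b1,b4}
  b3 → {b4}
  b4 → ∅

DF(b2) = ["b1", "b4"]

Answer: ["b1", "b4"]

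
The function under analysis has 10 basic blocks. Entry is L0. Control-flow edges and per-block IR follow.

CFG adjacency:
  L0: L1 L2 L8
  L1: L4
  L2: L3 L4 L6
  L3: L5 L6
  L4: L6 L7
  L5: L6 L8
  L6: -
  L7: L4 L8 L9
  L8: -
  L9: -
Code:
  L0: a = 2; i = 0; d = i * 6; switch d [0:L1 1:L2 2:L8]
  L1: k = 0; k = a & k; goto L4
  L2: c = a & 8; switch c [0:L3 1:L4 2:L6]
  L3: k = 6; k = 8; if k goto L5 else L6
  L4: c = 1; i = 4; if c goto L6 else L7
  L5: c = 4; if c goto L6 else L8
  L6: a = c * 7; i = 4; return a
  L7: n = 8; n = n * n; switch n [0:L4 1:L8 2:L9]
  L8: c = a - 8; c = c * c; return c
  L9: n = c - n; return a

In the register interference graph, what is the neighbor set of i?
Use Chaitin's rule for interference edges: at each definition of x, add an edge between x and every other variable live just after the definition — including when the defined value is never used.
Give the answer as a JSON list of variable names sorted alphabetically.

Per-block:
  L0: {a,d,i} / ∅
  L1: {k} / {a}
  L2: {c} / {a}
  L3: {k} / ∅
  L4: {c,i} / ∅
  L5: {c} / ∅
  L6: {a,i} / {c}
  L7: {n} / ∅
  L8: {c} / {a}
  L9: {n} / {a,c,n}

Liveness:
  L0: in=∅ out={a}
  L1: in={a} out={a}
  L2: in={a} out={a,c}
  L3: in={a,c} out={a,c}
  L4: in={a} out={a,c}
  L5: in={a} out={a,c}
  L6: in={c} out=∅
  L7: in={a,c} out={a,c,n}
  L8: in={a} out=∅
  L9: in={a,c,n} out=∅

Interference:
  a — {c,d,i,k,n}
  c — {a,i,k,n}
  d — {a}
  i — {a,c}
  k — {a,c}
  n — {a,c}

N(i) = ["a", "c"]

Answer: ["a", "c"]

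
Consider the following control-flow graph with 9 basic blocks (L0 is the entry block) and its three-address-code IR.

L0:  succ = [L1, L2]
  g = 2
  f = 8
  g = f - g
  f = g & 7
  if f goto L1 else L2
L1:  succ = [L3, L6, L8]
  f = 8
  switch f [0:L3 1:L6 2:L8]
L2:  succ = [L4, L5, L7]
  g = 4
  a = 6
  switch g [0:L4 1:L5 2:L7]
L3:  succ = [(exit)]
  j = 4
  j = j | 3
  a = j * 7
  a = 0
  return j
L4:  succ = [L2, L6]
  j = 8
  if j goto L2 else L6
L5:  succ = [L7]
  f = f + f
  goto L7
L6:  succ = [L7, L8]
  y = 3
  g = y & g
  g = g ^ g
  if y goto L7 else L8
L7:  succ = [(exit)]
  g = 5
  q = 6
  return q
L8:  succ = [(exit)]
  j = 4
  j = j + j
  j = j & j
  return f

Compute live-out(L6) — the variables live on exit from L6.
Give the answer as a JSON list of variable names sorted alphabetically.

Answer: ["f"]

Analysis:
Per-block:
  L0 def {f,g} use ∅
  L1 def {f} use ∅
  L2 def {a,g} use ∅
  L3 def {a,j} use ∅
  L4 def {j} use ∅
  L5 def {f} use {f}
  L6 def {g,y} use {g}
  L7 def {g,q} use ∅
  L8 def {j} use {f}

Live sets:
  live L0: ∅→{f,g}
  live L1: {g}→{f,g}
  live L2: {f}→{f,g}
  live L3: ∅→∅
  live L4: {f,g}→{f,g}
  live L5: {f}→∅
  live L6: {f,g}→{f}
  live L7: ∅→∅
  live L8: {f}→∅

live-out(L6) = ["f"]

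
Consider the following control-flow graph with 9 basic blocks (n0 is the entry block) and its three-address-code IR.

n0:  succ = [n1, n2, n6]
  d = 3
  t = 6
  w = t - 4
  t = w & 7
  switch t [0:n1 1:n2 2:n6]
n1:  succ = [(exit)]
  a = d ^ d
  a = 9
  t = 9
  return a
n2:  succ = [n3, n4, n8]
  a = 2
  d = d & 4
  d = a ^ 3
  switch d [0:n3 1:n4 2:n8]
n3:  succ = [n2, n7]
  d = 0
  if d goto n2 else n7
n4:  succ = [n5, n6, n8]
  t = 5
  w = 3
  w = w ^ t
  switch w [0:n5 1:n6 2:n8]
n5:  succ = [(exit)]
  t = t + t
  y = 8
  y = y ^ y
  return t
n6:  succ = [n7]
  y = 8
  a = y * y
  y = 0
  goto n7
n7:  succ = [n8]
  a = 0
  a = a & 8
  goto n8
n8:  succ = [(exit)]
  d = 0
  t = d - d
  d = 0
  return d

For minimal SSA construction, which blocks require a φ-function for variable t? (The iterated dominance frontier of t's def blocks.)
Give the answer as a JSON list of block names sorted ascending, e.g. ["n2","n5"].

idom tree: n1←n0 n2←n0 n3←n2 n4←n2 n5←n4 n6←n0 n7←n0 n8←n0
Join-block Dom:
  n2: preds {n0,n3}: {n0} ∩ {n0,n2,n3} = {n0}; idom=n0
  n6: preds {n0,n4}: {n0} ∩ {n0,n2,n4} = {n0}; idom=n0
  n7: preds {n3,n6}: {n0,n2,n3} ∩ {n0,n6} = {n0}; idom=n0
  n8: preds {n2,n4,n7}: {n0,n2} ∩ {n0,n2,n4} ∩ {n0,n7} = {n0}; idom=n0

Frontier:
  join n2 pred n0: · stop@n0
  join n2 pred n3: n3→n2 stop@n0
  join n6 pred n0: · stop@n0
  join n6 pred n4: n4→n2 stop@n0
  join n7 pred n3: n3→n2 stop@n0
  join n7 pred n6: n6 stop@n0
  join n8 pred n2: n2 stop@n0
  join n8 pred n4: n4→n2 stop@n0
  join n8 pred n7: n7 stop@n0
  n0: DF=∅
  n1: DF=∅
  n2: DF={n2,n6,n7,n8}
  n3: DF={n2,n7}
  n4: DF={n6,n8}
  n5: DF=∅
  n6: DF={n7}
  n7: DF={n8}
  n8: DF=∅

φ for t: defs {n0,n1,n4,n5,n8}
  DF⁺ = {n6,n7,n8}

Answer: ["n6", "n7", "n8"]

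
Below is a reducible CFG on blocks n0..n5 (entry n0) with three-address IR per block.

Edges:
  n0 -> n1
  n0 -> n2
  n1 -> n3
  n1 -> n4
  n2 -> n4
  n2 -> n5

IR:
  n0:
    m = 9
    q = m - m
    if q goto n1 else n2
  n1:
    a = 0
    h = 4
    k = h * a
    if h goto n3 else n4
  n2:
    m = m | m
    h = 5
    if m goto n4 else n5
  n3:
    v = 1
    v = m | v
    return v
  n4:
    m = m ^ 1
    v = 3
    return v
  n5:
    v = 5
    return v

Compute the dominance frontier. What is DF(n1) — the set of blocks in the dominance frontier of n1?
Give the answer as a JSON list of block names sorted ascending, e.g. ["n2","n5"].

idom tree: n1←n0 n2←n0 n3←n1 n4←n0 n5←n2
Dom at joins:
  n4: preds {n1,n2}: {n0,n1} ∩ {n0,n2} = {n0}; idom=n0

Frontier:
  join n4 pred n1: n1 stop@n0
  join n4 pred n2: n2 stop@n0
  DF(n0)=∅
  DF(n1)={n4}
  DF(n2)={n4}
  DF(n3)=∅
  DF(n4)=∅
  DF(n5)=∅

DF(n1) = ["n4"]

Answer: ["n4"]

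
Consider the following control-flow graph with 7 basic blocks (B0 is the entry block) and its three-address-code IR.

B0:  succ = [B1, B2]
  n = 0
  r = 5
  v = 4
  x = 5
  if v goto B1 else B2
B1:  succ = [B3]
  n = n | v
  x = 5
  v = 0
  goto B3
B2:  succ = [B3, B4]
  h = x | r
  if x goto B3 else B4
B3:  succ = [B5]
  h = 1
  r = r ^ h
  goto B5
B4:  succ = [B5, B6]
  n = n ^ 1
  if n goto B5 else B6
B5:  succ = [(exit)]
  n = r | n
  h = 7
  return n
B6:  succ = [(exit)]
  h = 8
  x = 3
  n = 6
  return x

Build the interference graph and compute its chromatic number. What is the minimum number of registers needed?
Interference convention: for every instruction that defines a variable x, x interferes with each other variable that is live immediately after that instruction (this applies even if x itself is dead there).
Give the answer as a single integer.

Answer: 4

Working:
Block summaries:
  B0: {n,r,v,x} / ∅
  B1: {n,v,x} / {n,v}
  B2: {h} / {r,x}
  B3: {h,r} / {r}
  B4: {n} / {n}
  B5: {h,n} / {n,r}
  B6: {h,n,x} / ∅

Liveness:
  B0: in=∅ out={n,r,v,x}
  B1: in={n,r,v} out={n,r}
  B2: in={n,r,x} out={n,r}
  B3: in={n,r} out={n,r}
  B4: in={n,r} out={n,r}
  B5: in={n,r} out=∅
  B6: in=∅ out=∅

Interfere edges:
  h: {n,r,x}
  n: {h,r,v,x}
  r: {h,n,v,x}
  v: {n,r,x}
  x: {h,n,r,v}

Colouring:
  lower bound: {h,n,r,x} mutually conflict ⇒ χ ≥ 4
  assign h→r3 n→r0 r→r1 v→r3 x→r2 — no edge inside a register ⇒ χ ≤ 4
  χ = 4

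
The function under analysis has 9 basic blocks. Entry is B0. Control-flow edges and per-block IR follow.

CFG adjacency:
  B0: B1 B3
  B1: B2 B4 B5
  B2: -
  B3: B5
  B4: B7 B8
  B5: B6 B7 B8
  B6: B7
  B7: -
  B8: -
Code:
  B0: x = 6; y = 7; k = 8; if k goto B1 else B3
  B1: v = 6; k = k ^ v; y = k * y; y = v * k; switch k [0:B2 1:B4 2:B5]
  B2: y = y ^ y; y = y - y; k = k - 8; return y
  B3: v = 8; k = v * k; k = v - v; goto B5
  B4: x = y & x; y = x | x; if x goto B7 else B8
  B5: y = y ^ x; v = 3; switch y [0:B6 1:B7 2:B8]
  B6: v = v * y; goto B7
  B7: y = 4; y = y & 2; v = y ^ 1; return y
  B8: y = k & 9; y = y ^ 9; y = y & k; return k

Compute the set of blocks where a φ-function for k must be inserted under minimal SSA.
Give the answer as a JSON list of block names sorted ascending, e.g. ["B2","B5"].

Answer: ["B5", "B7", "B8"]

Analysis:
idom tree: B1←B0 B2←B1 B3←B0 B4←B1 B5←B0 B6←B5 B7←B0 B8←B0
Dom at joins:
  B5: preds {B1,B3}: {B0,B1} ∩ {B0,B3} = {B0}; idom=B0
  B7: preds {B4,B5,B6}: {B0,B1,B4} ∩ {B0,B5} ∩ {B0,B5,B6} = {B0}; idom=B0
  B8: preds {B4,B5}: {B0,B1,B4} ∩ {B0,B5} = {B0}; idom=B0

DF derivation:
  B5←B1: walk B1 to B0
  B5←B3: walk B3 to B0
  B7←B4: walk B4→B1 to B0
  B7←B5: walk B5 to B0
  B7←B6: walk B6→B5 to B0
  B8←B4: walk B4→B1 to B0
  B8←B5: walk B5 to B0
  DF(B0)=∅
  DF(B1)={B5,B7,B8}
  DF(B2)=∅
  DF(B3)={B5}
  DF(B4)={B7,B8}
  DF(B5)={B7,B8}
  DF(B6)={B7}
  DF(B7)=∅
  DF(B8)=∅

φ for k: defs {B0,B1,B2,B3}
  DF⁺ = {B5,B7,B8}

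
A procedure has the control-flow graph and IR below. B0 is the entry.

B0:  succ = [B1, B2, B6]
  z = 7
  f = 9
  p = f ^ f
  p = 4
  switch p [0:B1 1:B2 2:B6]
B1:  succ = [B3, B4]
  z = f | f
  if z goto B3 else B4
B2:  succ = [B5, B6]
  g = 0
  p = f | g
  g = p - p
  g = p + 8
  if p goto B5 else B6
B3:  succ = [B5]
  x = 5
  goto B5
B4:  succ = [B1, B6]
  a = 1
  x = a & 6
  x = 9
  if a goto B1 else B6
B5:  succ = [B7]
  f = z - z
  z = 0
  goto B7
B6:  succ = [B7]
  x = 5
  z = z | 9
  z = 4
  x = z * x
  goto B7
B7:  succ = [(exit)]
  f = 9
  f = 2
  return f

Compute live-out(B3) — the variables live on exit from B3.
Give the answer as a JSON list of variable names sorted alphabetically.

Answer: ["z"]

Derivation:
def/use:
  B0 def {f,p,z} use ∅
  B1 def {z} use {f}
  B2 def {g,p} use {f}
  B3 def {x} use ∅
  B4 def {a,x} use ∅
  B5 def {f,z} use {z}
  B6 def {x,z} use {z}
  B7 def {f} use ∅

Live sets:
  live B0: ∅→{f,z}
  live B1: {f}→{f,z}
  live B2: {f,z}→{z}
  live B3: {z}→{z}
  live B4: {f,z}→{f,z}
  live B5: {z}→∅
  live B6: {z}→∅
  live B7: ∅→∅

live-out(B3) = ["z"]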